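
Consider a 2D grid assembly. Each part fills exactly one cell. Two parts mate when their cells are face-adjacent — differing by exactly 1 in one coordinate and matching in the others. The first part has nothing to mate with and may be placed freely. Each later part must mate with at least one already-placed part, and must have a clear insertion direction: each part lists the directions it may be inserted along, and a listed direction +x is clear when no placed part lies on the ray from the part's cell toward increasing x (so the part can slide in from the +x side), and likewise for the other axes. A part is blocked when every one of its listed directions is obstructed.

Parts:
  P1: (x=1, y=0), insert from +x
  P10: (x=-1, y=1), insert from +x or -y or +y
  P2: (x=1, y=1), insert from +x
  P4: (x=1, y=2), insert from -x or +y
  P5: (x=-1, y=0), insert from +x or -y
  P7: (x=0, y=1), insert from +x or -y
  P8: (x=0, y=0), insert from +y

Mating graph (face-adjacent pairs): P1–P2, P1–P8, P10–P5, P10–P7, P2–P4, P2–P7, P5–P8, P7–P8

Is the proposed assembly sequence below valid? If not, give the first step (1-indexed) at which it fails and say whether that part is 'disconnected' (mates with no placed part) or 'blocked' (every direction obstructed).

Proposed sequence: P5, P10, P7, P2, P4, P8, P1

1. P5@(-1, 0) [+x clear] — {P5}
2. P10@(-1, 1) [+x clear] — {P10, P5}
3. P7@(0, 1) [+x clear] — {P10, P5, P7}
4. P2@(1, 1) [+x clear] — {P10, P2, P5, P7}
5. P4@(1, 2) [-x clear] — {P10, P2, P4, P5, P7}
6. P8@(0, 0) — +y all obstructed ⇒ blocked

Invalid at step 6 (blocked)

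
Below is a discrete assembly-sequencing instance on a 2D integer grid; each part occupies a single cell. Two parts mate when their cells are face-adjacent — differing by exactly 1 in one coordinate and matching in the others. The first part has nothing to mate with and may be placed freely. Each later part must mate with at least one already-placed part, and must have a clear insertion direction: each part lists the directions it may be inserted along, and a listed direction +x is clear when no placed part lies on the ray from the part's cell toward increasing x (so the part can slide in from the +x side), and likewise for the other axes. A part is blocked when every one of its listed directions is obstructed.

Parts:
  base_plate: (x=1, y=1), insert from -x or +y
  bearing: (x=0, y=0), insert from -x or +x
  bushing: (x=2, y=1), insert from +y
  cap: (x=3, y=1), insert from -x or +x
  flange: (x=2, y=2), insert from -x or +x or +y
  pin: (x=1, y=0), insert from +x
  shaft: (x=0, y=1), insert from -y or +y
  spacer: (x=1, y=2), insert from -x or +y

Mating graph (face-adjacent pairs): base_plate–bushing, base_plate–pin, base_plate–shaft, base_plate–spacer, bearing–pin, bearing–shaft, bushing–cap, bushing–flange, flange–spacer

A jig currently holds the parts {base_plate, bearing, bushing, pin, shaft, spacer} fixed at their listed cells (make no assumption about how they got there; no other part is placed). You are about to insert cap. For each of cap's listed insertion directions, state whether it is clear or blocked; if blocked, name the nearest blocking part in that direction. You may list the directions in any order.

+x: clear; -x: blocked by bushing

-x: nearest on ray is bushing@(2, 1) ⇒ blocked
+x: ray from cap(3, 1) has no placed part ⇒ clear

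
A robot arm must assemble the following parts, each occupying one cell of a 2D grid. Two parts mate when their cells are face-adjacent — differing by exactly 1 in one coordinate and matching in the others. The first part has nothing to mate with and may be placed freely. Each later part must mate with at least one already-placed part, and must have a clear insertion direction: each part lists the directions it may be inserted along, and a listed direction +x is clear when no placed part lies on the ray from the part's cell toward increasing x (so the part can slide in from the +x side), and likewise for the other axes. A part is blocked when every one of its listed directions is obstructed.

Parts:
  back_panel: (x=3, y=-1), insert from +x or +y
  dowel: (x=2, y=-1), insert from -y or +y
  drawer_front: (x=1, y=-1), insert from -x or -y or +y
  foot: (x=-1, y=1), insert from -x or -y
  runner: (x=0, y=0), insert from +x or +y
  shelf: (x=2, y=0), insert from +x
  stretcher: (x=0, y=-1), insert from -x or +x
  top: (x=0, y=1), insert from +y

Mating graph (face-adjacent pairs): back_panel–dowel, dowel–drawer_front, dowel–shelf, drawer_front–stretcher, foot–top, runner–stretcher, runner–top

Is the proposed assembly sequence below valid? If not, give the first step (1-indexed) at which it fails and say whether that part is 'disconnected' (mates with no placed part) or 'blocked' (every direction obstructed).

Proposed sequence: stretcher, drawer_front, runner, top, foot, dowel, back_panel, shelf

Valid

1. stretcher@(0, -1) [-x clear] — {stretcher}
2. drawer_front@(1, -1) [-y clear] — {drawer_front, stretcher}
3. runner@(0, 0) [+x clear] — {drawer_front, runner, stretcher}
4. top@(0, 1) [+y clear] — {drawer_front, runner, stretcher, top}
5. foot@(-1, 1) [-x clear] — {drawer_front, foot, runner, stretcher, top}
6. dowel@(2, -1) [-y clear] — {dowel, drawer_front, foot, runner, stretcher, top}
7. back_panel@(3, -1) [+x clear] — {back_panel, dowel, drawer_front, foot, runner, stretcher, top}
8. shelf@(2, 0) [+x clear] — {back_panel, dowel, drawer_front, foot, runner, shelf, stretcher, top}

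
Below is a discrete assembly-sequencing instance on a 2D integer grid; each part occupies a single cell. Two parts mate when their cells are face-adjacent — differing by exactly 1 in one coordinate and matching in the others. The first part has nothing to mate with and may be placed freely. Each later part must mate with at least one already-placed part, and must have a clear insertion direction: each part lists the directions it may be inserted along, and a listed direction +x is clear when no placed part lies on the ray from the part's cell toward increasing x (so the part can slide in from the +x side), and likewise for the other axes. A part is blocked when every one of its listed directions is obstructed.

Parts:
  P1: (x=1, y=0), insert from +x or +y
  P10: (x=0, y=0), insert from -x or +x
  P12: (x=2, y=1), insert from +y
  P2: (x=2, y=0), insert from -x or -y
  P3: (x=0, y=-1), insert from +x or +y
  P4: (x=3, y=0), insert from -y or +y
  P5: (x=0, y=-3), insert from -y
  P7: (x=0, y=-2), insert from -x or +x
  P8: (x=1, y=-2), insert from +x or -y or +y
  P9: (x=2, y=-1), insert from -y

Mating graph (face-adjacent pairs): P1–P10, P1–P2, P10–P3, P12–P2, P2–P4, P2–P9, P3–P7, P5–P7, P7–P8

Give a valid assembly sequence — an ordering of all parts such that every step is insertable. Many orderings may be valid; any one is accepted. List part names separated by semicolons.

P2; P1; P10; P12; P3; P9; P7; P8; P5; P4

1. P2@(2, 0) [-x clear] — {P2}
2. P1@(1, 0) [+y clear] — {P1, P2}
3. P10@(0, 0) [-x clear] — {P1, P10, P2}
4. P12@(2, 1) [+y clear] — {P1, P10, P12, P2}
5. P3@(0, -1) [+x clear] — {P1, P10, P12, P2, P3}
6. P9@(2, -1) [-y clear] — {P1, P10, P12, P2, P3, P9}
7. P7@(0, -2) [-x clear] — {P1, P10, P12, P2, P3, P7, P9}
8. P8@(1, -2) [+x clear] — {P1, P10, P12, P2, P3, P7, P8, P9}
9. P5@(0, -3) [-y clear] — {P1, P10, P12, P2, P3, P5, P7, P8, P9}
10. P4@(3, 0) [-y clear] — {P1, P10, P12, P2, P3, P4, P5, P7, P8, P9}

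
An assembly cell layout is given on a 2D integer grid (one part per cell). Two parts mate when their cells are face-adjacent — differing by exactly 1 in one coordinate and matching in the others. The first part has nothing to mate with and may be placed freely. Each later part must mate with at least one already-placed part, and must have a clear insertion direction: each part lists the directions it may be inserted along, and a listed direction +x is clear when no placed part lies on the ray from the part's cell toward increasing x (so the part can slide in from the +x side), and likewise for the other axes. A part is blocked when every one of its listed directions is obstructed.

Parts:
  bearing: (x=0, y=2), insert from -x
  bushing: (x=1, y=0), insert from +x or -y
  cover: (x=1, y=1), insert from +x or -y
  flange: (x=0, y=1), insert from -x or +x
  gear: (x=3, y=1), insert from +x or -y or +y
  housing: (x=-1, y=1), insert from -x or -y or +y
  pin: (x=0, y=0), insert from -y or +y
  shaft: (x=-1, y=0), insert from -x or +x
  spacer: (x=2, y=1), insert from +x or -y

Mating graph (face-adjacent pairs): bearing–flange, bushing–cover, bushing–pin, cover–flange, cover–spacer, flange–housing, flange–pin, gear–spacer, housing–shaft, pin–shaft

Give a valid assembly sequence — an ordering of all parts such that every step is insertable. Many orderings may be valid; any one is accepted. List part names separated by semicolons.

1. cover@(1, 1) [+x clear] — {cover}
2. flange@(0, 1) [-x clear] — {cover, flange}
3. housing@(-1, 1) [-x clear] — {cover, flange, housing}
4. bearing@(0, 2) [-x clear] — {bearing, cover, flange, housing}
5. pin@(0, 0) [-y clear] — {bearing, cover, flange, housing, pin}
6. spacer@(2, 1) [+x clear] — {bearing, cover, flange, housing, pin, spacer}
7. bushing@(1, 0) [+x clear] — {bearing, bushing, cover, flange, housing, pin, spacer}
8. shaft@(-1, 0) [-x clear] — {bearing, bushing, cover, flange, housing, pin, shaft, spacer}
9. gear@(3, 1) [+x clear] — {bearing, bushing, cover, flange, gear, housing, pin, shaft, spacer}

cover; flange; housing; bearing; pin; spacer; bushing; shaft; gear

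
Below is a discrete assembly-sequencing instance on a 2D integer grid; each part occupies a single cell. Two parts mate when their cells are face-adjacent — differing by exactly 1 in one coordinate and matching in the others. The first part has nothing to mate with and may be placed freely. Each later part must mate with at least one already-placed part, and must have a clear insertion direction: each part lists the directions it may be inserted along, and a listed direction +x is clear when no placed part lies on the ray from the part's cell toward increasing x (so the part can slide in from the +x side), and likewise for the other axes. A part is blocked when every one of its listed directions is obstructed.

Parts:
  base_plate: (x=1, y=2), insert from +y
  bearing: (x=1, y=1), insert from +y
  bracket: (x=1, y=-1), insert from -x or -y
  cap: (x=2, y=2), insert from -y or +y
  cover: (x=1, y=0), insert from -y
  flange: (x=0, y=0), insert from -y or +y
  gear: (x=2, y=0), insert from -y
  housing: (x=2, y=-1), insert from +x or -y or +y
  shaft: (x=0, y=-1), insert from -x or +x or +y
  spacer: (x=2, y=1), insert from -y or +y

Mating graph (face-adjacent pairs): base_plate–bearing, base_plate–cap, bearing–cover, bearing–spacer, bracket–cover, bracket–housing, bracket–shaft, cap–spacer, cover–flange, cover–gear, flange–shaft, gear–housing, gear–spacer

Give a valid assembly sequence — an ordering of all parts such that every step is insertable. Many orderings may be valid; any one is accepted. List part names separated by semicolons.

1. shaft@(0, -1) [-x clear] — {shaft}
2. flange@(0, 0) [+y clear] — {flange, shaft}
3. cover@(1, 0) [-y clear] — {cover, flange, shaft}
4. bracket@(1, -1) [-y clear] — {bracket, cover, flange, shaft}
5. gear@(2, 0) [-y clear] — {bracket, cover, flange, gear, shaft}
6. housing@(2, -1) [+x clear] — {bracket, cover, flange, gear, housing, shaft}
7. bearing@(1, 1) [+y clear] — {bearing, bracket, cover, flange, gear, housing, shaft}
8. base_plate@(1, 2) [+y clear] — {base_plate, bearing, bracket, cover, flange, gear, housing, shaft}
9. spacer@(2, 1) [+y clear] — {base_plate, bearing, bracket, cover, flange, gear, housing, shaft, spacer}
10. cap@(2, 2) [+y clear] — {base_plate, bearing, bracket, cap, cover, flange, gear, housing, shaft, spacer}

shaft; flange; cover; bracket; gear; housing; bearing; base_plate; spacer; cap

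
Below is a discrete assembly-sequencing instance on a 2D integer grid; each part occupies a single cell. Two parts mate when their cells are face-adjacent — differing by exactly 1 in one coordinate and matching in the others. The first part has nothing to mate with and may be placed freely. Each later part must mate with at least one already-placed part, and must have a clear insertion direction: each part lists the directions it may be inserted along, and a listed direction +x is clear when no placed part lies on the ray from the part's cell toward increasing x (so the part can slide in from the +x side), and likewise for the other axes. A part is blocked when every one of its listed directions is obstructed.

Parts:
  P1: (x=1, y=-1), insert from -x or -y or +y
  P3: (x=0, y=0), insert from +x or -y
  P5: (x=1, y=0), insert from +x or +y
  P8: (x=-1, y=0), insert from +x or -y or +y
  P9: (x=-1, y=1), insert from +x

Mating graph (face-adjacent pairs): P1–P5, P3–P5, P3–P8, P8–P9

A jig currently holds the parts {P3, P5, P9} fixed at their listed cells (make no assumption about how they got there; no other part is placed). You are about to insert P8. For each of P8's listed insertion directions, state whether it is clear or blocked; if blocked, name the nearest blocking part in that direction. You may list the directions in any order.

+x: blocked by P3; +y: blocked by P9; -y: clear

+x: nearest on ray is P3@(0, 0) ⇒ blocked
-y: ray from P8(-1, 0) has no placed part ⇒ clear
+y: nearest on ray is P9@(-1, 1) ⇒ blocked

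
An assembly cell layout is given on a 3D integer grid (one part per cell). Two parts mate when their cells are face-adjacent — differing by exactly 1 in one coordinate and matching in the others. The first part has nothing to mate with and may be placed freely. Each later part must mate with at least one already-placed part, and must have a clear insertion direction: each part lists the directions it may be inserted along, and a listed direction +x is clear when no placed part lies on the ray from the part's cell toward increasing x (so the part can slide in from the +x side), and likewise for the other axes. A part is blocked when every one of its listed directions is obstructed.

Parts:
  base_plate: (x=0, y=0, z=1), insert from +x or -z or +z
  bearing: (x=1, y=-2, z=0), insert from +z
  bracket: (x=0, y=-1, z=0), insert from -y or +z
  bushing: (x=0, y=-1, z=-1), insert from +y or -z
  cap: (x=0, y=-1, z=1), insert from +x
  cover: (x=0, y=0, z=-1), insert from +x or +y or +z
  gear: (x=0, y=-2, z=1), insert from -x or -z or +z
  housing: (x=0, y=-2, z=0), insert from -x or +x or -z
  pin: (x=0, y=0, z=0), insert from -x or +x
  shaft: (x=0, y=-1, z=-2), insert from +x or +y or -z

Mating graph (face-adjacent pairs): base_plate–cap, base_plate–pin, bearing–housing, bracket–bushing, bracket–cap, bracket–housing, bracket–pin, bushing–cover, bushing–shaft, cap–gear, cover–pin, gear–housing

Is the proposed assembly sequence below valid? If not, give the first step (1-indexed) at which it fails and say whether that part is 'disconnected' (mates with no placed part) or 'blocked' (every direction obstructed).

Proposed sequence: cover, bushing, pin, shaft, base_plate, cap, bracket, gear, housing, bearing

1. cover@(0, 0, -1) [+x clear] — {cover}
2. bushing@(0, -1, -1) [-z clear] — {bushing, cover}
3. pin@(0, 0, 0) [-x clear] — {bushing, cover, pin}
4. shaft@(0, -1, -2) [+x clear] — {bushing, cover, pin, shaft}
5. base_plate@(0, 0, 1) [+x clear] — {base_plate, bushing, cover, pin, shaft}
6. cap@(0, -1, 1) [+x clear] — {base_plate, bushing, cap, cover, pin, shaft}
7. bracket@(0, -1, 0) [-y clear] — {base_plate, bracket, bushing, cap, cover, pin, shaft}
8. gear@(0, -2, 1) [-x clear] — {base_plate, bracket, bushing, cap, cover, gear, pin, shaft}
9. housing@(0, -2, 0) [-x clear] — {base_plate, bracket, bushing, cap, cover, gear, housing, pin, shaft}
10. bearing@(1, -2, 0) [+z clear] — {base_plate, bearing, bracket, bushing, cap, cover, gear, housing, pin, shaft}

Valid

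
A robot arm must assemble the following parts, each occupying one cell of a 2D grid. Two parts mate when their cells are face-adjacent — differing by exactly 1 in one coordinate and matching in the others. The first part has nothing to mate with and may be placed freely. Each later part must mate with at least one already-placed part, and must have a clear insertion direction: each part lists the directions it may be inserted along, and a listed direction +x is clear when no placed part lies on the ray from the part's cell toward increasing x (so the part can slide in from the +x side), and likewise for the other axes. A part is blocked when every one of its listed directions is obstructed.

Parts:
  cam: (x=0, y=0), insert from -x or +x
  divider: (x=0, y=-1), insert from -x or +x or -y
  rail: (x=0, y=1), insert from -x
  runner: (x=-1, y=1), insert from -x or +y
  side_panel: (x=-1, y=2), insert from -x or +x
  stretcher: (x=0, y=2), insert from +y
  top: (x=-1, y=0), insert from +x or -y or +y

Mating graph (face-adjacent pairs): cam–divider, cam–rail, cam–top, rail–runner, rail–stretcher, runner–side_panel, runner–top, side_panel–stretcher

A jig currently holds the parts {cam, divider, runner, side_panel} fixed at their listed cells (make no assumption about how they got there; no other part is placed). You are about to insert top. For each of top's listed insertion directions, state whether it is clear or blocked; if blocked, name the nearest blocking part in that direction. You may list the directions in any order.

+x: blocked by cam; +y: blocked by runner; -y: clear

+x: nearest on ray is cam@(0, 0) ⇒ blocked
-y: ray from top(-1, 0) has no placed part ⇒ clear
+y: nearest on ray is runner@(-1, 1) ⇒ blocked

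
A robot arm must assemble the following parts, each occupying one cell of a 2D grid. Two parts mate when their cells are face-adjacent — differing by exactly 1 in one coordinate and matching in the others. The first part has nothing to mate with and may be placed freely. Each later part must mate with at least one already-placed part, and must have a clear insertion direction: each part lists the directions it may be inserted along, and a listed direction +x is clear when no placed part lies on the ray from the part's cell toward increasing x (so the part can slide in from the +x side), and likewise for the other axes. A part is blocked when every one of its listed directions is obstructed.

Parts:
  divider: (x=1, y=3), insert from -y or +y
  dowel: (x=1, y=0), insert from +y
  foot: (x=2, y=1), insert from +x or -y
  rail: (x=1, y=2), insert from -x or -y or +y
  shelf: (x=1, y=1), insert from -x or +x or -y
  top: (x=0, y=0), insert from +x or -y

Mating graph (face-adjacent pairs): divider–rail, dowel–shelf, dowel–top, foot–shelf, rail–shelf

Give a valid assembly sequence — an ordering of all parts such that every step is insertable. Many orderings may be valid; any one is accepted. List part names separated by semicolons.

1. top@(0, 0) [+x clear] — {top}
2. dowel@(1, 0) [+y clear] — {dowel, top}
3. shelf@(1, 1) [-x clear] — {dowel, shelf, top}
4. rail@(1, 2) [-x clear] — {dowel, rail, shelf, top}
5. divider@(1, 3) [+y clear] — {divider, dowel, rail, shelf, top}
6. foot@(2, 1) [+x clear] — {divider, dowel, foot, rail, shelf, top}

top; dowel; shelf; rail; divider; foot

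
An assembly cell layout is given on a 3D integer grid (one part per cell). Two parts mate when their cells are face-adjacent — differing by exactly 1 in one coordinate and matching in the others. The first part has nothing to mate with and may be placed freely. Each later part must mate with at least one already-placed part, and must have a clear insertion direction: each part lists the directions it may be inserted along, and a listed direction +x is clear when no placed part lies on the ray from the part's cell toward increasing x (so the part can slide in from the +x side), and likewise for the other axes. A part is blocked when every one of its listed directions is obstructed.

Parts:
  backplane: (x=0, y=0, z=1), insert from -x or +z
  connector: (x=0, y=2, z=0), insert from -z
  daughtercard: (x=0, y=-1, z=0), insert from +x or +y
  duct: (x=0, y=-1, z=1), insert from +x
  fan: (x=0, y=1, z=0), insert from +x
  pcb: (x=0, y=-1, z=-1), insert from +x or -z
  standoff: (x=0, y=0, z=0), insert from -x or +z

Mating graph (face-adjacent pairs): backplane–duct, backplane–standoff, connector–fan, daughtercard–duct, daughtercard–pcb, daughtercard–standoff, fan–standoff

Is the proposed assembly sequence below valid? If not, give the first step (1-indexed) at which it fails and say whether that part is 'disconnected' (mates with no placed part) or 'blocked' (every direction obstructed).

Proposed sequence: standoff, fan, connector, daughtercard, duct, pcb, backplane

1. standoff@(0, 0, 0) [-x clear] — {standoff}
2. fan@(0, 1, 0) [+x clear] — {fan, standoff}
3. connector@(0, 2, 0) [-z clear] — {connector, fan, standoff}
4. daughtercard@(0, -1, 0) [+x clear] — {connector, daughtercard, fan, standoff}
5. duct@(0, -1, 1) [+x clear] — {connector, daughtercard, duct, fan, standoff}
6. pcb@(0, -1, -1) [+x clear] — {connector, daughtercard, duct, fan, pcb, standoff}
7. backplane@(0, 0, 1) [-x clear] — {backplane, connector, daughtercard, duct, fan, pcb, standoff}

Valid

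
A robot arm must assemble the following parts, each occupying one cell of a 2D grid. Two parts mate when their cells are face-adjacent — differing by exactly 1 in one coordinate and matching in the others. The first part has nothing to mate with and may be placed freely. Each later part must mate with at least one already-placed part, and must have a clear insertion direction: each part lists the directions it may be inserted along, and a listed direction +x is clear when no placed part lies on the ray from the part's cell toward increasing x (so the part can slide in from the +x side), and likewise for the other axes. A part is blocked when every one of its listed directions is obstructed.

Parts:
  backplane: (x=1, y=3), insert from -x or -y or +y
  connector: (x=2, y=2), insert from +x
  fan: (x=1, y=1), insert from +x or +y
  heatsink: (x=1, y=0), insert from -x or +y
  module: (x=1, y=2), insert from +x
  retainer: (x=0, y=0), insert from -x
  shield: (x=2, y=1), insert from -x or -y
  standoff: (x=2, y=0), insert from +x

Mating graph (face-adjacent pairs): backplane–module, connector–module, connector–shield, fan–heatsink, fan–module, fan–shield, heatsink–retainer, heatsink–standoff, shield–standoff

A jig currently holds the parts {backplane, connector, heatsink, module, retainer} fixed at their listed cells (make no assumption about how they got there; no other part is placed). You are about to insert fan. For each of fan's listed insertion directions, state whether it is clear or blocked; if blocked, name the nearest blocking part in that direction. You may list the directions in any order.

+x: clear; +y: blocked by module

+x: ray from fan(1, 1) has no placed part ⇒ clear
+y: nearest on ray is module@(1, 2) ⇒ blocked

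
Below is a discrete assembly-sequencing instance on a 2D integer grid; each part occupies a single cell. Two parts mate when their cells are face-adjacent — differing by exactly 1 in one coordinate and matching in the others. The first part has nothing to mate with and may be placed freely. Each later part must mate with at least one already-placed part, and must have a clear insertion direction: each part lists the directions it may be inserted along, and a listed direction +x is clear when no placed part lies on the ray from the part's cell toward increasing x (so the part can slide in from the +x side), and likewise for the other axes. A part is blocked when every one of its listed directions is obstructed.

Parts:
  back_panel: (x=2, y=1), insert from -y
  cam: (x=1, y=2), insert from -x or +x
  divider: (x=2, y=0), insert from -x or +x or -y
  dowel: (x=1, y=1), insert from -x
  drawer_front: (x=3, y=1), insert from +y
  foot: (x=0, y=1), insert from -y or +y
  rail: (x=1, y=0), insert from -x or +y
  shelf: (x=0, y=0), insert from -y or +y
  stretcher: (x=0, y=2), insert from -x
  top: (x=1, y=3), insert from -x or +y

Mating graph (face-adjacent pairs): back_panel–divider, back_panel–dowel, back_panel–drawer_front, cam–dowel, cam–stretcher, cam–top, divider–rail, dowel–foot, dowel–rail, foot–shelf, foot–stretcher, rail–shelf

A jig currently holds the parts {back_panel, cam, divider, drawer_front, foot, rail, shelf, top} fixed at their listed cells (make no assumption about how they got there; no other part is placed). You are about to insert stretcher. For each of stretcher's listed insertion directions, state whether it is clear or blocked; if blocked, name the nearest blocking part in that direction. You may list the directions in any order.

-x: ray from stretcher(0, 2) has no placed part ⇒ clear

-x: clear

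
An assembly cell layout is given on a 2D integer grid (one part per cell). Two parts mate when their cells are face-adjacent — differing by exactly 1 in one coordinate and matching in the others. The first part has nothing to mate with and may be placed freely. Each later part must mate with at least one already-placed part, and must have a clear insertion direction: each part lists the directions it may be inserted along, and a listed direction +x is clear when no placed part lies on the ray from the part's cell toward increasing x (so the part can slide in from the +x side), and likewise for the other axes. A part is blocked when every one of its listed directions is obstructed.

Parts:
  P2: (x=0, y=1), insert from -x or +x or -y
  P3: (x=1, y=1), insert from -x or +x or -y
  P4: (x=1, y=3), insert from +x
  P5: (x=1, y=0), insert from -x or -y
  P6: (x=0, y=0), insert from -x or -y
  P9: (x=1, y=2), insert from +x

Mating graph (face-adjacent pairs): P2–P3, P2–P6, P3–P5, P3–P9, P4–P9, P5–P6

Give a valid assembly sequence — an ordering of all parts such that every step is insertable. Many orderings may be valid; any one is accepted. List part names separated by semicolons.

1. P5@(1, 0) [-x clear] — {P5}
2. P6@(0, 0) [-x clear] — {P5, P6}
3. P2@(0, 1) [-x clear] — {P2, P5, P6}
4. P3@(1, 1) [+x clear] — {P2, P3, P5, P6}
5. P9@(1, 2) [+x clear] — {P2, P3, P5, P6, P9}
6. P4@(1, 3) [+x clear] — {P2, P3, P4, P5, P6, P9}

P5; P6; P2; P3; P9; P4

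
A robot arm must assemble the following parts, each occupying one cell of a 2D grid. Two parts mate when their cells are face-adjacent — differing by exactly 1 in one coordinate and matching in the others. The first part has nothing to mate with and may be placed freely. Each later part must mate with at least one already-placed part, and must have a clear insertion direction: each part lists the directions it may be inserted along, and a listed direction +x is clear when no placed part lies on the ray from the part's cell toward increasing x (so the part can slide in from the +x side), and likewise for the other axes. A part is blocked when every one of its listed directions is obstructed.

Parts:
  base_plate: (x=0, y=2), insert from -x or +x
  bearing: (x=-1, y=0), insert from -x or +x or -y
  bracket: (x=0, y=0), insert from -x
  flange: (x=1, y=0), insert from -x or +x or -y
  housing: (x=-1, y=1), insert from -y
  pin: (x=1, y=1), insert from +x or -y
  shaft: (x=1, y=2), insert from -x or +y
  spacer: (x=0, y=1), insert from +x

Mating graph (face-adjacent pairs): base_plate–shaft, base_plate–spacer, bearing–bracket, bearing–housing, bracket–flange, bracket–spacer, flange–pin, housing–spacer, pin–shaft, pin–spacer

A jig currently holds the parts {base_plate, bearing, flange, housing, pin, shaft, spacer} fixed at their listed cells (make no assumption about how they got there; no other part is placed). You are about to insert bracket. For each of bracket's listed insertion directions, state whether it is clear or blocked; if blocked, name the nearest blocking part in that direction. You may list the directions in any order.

-x: blocked by bearing

-x: nearest on ray is bearing@(-1, 0) ⇒ blocked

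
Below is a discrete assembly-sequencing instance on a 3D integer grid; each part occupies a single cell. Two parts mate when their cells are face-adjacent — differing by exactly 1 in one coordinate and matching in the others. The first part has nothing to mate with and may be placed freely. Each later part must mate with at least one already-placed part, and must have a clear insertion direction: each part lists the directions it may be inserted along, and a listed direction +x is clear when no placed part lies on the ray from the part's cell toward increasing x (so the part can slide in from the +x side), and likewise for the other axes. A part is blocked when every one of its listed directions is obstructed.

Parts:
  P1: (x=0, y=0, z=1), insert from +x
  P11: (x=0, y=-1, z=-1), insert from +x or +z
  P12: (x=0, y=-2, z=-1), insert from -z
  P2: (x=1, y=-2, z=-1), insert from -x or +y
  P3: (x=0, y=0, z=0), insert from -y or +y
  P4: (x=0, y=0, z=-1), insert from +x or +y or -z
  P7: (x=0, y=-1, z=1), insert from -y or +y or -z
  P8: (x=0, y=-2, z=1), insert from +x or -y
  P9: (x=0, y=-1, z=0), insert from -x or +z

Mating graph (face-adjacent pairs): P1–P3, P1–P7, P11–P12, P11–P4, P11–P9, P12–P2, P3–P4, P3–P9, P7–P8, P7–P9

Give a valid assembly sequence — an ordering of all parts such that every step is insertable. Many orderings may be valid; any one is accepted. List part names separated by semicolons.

P1; P3; P9; P4; P7; P8; P11; P12; P2

1. P1@(0, 0, 1) [+x clear] — {P1}
2. P3@(0, 0, 0) [-y clear] — {P1, P3}
3. P9@(0, -1, 0) [-x clear] — {P1, P3, P9}
4. P4@(0, 0, -1) [+x clear] — {P1, P3, P4, P9}
5. P7@(0, -1, 1) [-y clear] — {P1, P3, P4, P7, P9}
6. P8@(0, -2, 1) [+x clear] — {P1, P3, P4, P7, P8, P9}
7. P11@(0, -1, -1) [+x clear] — {P1, P11, P3, P4, P7, P8, P9}
8. P12@(0, -2, -1) [-z clear] — {P1, P11, P12, P3, P4, P7, P8, P9}
9. P2@(1, -2, -1) [+y clear] — {P1, P11, P12, P2, P3, P4, P7, P8, P9}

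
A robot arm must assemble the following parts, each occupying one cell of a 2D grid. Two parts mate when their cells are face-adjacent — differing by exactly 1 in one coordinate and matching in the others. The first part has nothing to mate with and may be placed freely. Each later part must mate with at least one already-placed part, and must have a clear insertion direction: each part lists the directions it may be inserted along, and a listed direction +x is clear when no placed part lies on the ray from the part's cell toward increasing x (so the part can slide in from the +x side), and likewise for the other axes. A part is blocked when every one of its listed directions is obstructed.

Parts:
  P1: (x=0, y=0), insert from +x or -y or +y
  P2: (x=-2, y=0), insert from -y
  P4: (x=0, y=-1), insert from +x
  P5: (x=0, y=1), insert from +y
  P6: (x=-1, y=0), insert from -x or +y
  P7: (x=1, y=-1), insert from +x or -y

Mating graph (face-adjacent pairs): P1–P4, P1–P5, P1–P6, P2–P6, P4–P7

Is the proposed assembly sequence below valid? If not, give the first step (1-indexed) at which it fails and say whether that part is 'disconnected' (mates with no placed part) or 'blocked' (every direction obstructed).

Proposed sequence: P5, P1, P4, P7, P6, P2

1. P5@(0, 1) [+y clear] — {P5}
2. P1@(0, 0) [+x clear] — {P1, P5}
3. P4@(0, -1) [+x clear] — {P1, P4, P5}
4. P7@(1, -1) [+x clear] — {P1, P4, P5, P7}
5. P6@(-1, 0) [-x clear] — {P1, P4, P5, P6, P7}
6. P2@(-2, 0) [-y clear] — {P1, P2, P4, P5, P6, P7}

Valid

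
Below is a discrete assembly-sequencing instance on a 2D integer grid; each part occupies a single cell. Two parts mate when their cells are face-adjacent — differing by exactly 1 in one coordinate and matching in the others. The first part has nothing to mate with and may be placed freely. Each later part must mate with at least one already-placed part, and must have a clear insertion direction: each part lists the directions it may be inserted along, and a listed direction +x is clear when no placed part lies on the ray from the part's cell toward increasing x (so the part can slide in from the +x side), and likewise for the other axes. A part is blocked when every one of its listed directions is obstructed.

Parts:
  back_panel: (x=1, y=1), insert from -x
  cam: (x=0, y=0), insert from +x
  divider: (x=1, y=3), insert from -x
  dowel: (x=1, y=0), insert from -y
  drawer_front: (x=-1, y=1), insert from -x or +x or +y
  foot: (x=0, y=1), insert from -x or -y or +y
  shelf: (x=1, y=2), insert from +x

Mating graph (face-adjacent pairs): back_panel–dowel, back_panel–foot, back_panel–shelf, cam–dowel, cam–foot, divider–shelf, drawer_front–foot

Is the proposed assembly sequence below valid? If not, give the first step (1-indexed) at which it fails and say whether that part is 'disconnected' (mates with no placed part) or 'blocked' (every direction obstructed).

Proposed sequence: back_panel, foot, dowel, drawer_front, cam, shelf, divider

Invalid at step 5 (blocked)

1. back_panel@(1, 1) [-x clear] — {back_panel}
2. foot@(0, 1) [-x clear] — {back_panel, foot}
3. dowel@(1, 0) [-y clear] — {back_panel, dowel, foot}
4. drawer_front@(-1, 1) [-x clear] — {back_panel, dowel, drawer_front, foot}
5. cam@(0, 0) — +x all obstructed ⇒ blocked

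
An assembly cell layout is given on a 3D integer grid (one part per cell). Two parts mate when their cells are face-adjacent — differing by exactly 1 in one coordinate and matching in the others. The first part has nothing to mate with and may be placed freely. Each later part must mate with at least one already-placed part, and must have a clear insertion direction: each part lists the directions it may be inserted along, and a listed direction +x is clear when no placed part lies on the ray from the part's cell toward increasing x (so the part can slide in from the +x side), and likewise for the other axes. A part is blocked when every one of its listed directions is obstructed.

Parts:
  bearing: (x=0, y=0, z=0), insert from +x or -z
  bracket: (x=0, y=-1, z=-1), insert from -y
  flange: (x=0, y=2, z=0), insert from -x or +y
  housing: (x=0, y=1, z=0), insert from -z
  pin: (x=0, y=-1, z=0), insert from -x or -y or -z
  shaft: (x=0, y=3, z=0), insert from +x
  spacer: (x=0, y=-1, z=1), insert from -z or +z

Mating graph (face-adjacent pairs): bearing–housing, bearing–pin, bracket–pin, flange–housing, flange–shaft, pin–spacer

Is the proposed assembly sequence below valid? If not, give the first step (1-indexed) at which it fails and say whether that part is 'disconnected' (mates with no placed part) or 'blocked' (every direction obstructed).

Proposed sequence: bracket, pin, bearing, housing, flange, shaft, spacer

1. bracket@(0, -1, -1) [-y clear] — {bracket}
2. pin@(0, -1, 0) [-x clear] — {bracket, pin}
3. bearing@(0, 0, 0) [+x clear] — {bearing, bracket, pin}
4. housing@(0, 1, 0) [-z clear] — {bearing, bracket, housing, pin}
5. flange@(0, 2, 0) [-x clear] — {bearing, bracket, flange, housing, pin}
6. shaft@(0, 3, 0) [+x clear] — {bearing, bracket, flange, housing, pin, shaft}
7. spacer@(0, -1, 1) [+z clear] — {bearing, bracket, flange, housing, pin, shaft, spacer}

Valid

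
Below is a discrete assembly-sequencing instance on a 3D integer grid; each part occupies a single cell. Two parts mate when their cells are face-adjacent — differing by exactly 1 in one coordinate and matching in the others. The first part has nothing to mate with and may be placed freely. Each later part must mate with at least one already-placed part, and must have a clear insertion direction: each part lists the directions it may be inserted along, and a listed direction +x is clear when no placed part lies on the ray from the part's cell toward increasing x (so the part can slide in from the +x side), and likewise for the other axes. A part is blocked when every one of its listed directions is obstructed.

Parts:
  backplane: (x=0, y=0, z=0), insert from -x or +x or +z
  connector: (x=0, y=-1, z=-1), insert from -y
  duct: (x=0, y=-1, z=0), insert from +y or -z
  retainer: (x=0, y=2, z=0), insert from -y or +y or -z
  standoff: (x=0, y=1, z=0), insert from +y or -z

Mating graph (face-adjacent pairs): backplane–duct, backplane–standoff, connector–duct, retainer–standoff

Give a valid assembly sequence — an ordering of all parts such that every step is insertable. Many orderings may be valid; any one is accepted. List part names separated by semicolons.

1. duct@(0, -1, 0) [+y clear] — {duct}
2. connector@(0, -1, -1) [-y clear] — {connector, duct}
3. backplane@(0, 0, 0) [-x clear] — {backplane, connector, duct}
4. standoff@(0, 1, 0) [+y clear] — {backplane, connector, duct, standoff}
5. retainer@(0, 2, 0) [+y clear] — {backplane, connector, duct, retainer, standoff}

duct; connector; backplane; standoff; retainer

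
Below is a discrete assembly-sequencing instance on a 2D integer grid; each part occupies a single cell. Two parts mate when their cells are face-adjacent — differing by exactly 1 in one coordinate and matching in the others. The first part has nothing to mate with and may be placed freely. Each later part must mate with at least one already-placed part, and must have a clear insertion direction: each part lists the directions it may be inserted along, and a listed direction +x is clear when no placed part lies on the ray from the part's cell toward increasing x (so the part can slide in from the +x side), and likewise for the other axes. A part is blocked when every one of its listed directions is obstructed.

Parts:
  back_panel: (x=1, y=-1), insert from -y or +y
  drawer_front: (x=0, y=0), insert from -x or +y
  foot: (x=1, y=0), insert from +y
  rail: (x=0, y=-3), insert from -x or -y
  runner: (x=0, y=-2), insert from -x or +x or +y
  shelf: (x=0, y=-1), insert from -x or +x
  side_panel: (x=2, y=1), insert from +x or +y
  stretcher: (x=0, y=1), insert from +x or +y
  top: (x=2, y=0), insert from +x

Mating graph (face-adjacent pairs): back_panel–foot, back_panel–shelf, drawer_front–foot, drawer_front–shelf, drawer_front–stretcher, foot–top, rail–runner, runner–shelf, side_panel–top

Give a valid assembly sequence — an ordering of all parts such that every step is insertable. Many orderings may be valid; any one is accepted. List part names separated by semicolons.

rail; runner; shelf; drawer_front; stretcher; back_panel; foot; top; side_panel

1. rail@(0, -3) [-x clear] — {rail}
2. runner@(0, -2) [-x clear] — {rail, runner}
3. shelf@(0, -1) [-x clear] — {rail, runner, shelf}
4. drawer_front@(0, 0) [-x clear] — {drawer_front, rail, runner, shelf}
5. stretcher@(0, 1) [+x clear] — {drawer_front, rail, runner, shelf, stretcher}
6. back_panel@(1, -1) [-y clear] — {back_panel, drawer_front, rail, runner, shelf, stretcher}
7. foot@(1, 0) [+y clear] — {back_panel, drawer_front, foot, rail, runner, shelf, stretcher}
8. top@(2, 0) [+x clear] — {back_panel, drawer_front, foot, rail, runner, shelf, stretcher, top}
9. side_panel@(2, 1) [+x clear] — {back_panel, drawer_front, foot, rail, runner, shelf, side_panel, stretcher, top}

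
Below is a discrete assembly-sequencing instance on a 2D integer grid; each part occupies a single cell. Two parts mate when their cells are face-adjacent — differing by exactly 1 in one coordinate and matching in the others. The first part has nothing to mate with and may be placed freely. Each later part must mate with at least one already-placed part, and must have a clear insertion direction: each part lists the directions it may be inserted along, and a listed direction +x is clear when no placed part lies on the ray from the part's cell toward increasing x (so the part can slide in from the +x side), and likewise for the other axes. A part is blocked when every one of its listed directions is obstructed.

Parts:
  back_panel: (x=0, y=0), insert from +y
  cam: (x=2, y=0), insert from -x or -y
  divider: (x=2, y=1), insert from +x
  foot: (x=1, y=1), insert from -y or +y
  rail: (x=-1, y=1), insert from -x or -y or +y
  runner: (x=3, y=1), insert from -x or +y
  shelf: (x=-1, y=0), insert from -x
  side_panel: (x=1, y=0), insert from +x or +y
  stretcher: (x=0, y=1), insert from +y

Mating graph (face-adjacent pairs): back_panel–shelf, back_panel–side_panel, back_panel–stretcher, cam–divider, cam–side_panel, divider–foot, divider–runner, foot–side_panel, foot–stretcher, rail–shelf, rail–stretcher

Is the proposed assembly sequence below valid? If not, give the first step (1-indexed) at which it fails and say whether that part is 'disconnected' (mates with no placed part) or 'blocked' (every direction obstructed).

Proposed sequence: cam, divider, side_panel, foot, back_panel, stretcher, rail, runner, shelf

Valid

1. cam@(2, 0) [-x clear] — {cam}
2. divider@(2, 1) [+x clear] — {cam, divider}
3. side_panel@(1, 0) [+y clear] — {cam, divider, side_panel}
4. foot@(1, 1) [+y clear] — {cam, divider, foot, side_panel}
5. back_panel@(0, 0) [+y clear] — {back_panel, cam, divider, foot, side_panel}
6. stretcher@(0, 1) [+y clear] — {back_panel, cam, divider, foot, side_panel, stretcher}
7. rail@(-1, 1) [-x clear] — {back_panel, cam, divider, foot, rail, side_panel, stretcher}
8. runner@(3, 1) [+y clear] — {back_panel, cam, divider, foot, rail, runner, side_panel, stretcher}
9. shelf@(-1, 0) [-x clear] — {back_panel, cam, divider, foot, rail, runner, shelf, side_panel, stretcher}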